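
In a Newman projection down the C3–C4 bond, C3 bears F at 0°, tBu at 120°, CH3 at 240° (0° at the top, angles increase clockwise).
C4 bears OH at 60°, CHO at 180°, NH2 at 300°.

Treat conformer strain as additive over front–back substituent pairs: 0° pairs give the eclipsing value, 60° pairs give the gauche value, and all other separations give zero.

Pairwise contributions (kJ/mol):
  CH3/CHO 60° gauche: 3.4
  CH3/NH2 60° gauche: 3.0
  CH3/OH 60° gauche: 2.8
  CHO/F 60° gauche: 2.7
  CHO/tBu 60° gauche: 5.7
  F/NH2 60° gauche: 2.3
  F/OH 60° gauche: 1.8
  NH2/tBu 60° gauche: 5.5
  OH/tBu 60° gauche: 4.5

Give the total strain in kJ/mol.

This conformer (staggered): F–OH gauche, F–NH2 gauche, tBu–OH gauche, tBu–CHO gauche, CH3–CHO gauche, CH3–NH2 gauche; 1.8 + 2.3 + 4.5 + 5.7 + 3.4 + 3.0 = 20.7 kJ/mol.

20.7 kJ/mol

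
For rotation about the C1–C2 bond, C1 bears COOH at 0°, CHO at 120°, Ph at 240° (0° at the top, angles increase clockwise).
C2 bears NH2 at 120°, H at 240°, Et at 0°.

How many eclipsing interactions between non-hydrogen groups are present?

Non-H eclipsing pairs: COOH(0°)/Et(0°); CHO(120°)/NH2(120°) — 2 interactions.

2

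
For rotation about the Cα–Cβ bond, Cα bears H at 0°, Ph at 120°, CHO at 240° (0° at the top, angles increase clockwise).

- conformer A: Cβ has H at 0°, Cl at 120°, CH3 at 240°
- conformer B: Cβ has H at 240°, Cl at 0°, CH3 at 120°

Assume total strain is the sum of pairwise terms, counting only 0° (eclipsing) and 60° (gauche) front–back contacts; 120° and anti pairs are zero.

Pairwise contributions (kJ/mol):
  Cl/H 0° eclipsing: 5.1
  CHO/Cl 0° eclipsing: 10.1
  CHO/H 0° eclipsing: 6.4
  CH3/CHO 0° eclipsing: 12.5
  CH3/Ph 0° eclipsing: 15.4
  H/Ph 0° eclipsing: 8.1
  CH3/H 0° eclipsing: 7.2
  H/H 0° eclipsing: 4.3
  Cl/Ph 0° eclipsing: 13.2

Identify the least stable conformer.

A

A is eclipsed. H at 0° is eclipsed with H at 0° (4.3); Ph at 120° is eclipsed with Cl at 120° (13.2); CHO at 240° is eclipsed with CH3 at 240° (12.5). Total 30.0 kJ/mol.
B is eclipsed. H at 0° is eclipsed with Cl at 0° (5.1); Ph at 120° is eclipsed with CH3 at 120° (15.4); CHO at 240° is eclipsed with H at 240° (6.4). Total 26.9 kJ/mol.
A has the highest total (30.0 kJ/mol).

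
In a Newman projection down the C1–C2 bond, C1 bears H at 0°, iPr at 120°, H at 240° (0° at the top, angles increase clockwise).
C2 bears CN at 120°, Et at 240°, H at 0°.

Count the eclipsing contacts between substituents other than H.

Non-H eclipsing pairs: iPr(120°)/CN(120°) — 1 interaction.

1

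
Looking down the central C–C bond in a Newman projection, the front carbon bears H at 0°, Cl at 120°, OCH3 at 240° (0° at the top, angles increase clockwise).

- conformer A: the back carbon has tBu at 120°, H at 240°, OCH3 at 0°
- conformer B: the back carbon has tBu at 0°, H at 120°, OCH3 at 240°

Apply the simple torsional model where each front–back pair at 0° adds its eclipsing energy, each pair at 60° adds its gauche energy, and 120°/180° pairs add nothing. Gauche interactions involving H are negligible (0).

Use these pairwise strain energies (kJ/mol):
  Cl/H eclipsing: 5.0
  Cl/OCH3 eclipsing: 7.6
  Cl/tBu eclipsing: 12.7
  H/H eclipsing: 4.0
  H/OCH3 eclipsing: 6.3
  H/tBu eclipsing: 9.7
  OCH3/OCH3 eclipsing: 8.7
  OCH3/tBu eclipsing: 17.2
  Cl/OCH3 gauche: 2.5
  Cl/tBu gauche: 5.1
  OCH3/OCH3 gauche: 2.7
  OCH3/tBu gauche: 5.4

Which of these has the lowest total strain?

B

A (eclipsed): H(0°)/OCH3(0°) eclipsed 6.3; Cl(120°)/tBu(120°) eclipsed 12.7; OCH3(240°)/H(240°) eclipsed 6.3 → 25.3 kJ/mol.
B (eclipsed): H(0°)/tBu(0°) eclipsed 9.7; Cl(120°)/H(120°) eclipsed 5.0; OCH3(240°)/OCH3(240°) eclipsed 8.7 → 23.4 kJ/mol.
B has the lowest total (23.4 kJ/mol).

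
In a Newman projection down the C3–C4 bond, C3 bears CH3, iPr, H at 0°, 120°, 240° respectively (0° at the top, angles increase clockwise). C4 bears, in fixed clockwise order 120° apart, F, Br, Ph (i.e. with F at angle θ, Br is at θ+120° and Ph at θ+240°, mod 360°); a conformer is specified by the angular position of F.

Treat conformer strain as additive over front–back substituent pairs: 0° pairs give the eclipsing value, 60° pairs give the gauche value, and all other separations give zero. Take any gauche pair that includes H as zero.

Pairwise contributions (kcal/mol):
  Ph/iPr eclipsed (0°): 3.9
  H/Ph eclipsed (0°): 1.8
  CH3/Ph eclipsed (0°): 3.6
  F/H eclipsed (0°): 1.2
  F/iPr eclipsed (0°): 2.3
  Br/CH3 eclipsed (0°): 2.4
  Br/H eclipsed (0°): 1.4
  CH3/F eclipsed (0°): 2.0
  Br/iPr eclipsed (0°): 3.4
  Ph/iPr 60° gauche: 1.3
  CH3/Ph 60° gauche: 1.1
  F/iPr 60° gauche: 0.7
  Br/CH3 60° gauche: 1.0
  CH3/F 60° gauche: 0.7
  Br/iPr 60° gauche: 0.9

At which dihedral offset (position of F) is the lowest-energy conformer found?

60°

F at 0° (eclipsed): CH3–F eclipsed, iPr–Br eclipsed, H–Ph eclipsed; 2.0 + 3.4 + 1.8 = 7.2 kcal/mol.
F at 60° (staggered): CH3–F gauche, CH3–Ph gauche, iPr–F gauche, iPr–Br gauche; 0.7 + 1.1 + 0.7 + 0.9 = 3.4 kcal/mol.
F at 120° (eclipsed): CH3–Ph eclipsed, iPr–F eclipsed, H–Br eclipsed; 3.6 + 2.3 + 1.4 = 7.3 kcal/mol.
F at 180° (staggered): CH3–Br gauche, CH3–Ph gauche, iPr–F gauche, iPr–Ph gauche; 1.0 + 1.1 + 0.7 + 1.3 = 4.1 kcal/mol.
F at 240° (eclipsed): CH3–Br eclipsed, iPr–Ph eclipsed, H–F eclipsed; 2.4 + 3.9 + 1.2 = 7.5 kcal/mol.
F at 300° (staggered): CH3–F gauche, CH3–Br gauche, iPr–Br gauche, iPr–Ph gauche; 0.7 + 1.0 + 0.9 + 1.3 = 3.9 kcal/mol.
The minimum (3.4 kcal/mol) occurs with F at 60°.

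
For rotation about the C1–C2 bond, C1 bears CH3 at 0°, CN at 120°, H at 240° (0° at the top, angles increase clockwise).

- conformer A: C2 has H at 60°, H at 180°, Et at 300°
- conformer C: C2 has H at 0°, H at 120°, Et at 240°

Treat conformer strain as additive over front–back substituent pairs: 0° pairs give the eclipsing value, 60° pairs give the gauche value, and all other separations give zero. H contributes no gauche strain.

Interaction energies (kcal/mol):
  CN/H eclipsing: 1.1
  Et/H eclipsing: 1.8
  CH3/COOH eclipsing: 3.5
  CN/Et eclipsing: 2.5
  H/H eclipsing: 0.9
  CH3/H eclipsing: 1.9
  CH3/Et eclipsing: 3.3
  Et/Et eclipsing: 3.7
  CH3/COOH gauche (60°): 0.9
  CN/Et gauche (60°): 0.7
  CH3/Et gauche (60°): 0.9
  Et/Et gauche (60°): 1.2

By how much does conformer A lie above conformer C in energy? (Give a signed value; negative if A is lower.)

A is staggered. CH3 at 0° is gauche with Et at 300° (0.9). Total 0.9 kcal/mol.
C is eclipsed. CH3 at 0° is eclipsed with H at 0° (1.9); CN at 120° is eclipsed with H at 120° (1.1); H at 240° is eclipsed with Et at 240° (1.8). Total 4.8 kcal/mol.
E(A) − E(C) = 0.9 − 4.8 = -3.9 kcal/mol.

-3.9 kcal/mol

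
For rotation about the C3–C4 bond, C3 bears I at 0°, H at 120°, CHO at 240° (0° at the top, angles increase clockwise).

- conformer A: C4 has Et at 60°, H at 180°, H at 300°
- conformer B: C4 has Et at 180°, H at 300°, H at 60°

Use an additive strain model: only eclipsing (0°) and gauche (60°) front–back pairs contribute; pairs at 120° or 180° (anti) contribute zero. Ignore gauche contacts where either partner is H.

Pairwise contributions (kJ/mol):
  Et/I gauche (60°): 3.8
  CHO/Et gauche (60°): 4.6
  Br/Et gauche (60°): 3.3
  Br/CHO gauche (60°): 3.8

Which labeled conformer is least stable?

B

A is staggered. I at 0° is gauche with Et at 60° (3.8). Total 3.8 kJ/mol.
B is staggered. CHO at 240° is gauche with Et at 180° (4.6). Total 4.6 kJ/mol.
B has the highest total (4.6 kJ/mol).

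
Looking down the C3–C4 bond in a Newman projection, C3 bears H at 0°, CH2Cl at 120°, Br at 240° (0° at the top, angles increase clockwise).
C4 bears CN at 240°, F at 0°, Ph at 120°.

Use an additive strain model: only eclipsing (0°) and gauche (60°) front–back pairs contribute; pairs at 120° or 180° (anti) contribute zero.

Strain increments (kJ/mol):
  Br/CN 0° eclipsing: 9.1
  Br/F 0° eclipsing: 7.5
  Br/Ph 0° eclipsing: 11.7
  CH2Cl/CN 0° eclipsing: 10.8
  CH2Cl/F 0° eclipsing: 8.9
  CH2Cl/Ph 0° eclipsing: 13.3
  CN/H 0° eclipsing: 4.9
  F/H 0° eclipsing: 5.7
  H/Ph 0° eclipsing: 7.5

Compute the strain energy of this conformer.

28.1 kJ/mol

This conformer (eclipsed): H(0°)/F(0°) eclipsed 5.7; CH2Cl(120°)/Ph(120°) eclipsed 13.3; Br(240°)/CN(240°) eclipsed 9.1 → 28.1 kJ/mol.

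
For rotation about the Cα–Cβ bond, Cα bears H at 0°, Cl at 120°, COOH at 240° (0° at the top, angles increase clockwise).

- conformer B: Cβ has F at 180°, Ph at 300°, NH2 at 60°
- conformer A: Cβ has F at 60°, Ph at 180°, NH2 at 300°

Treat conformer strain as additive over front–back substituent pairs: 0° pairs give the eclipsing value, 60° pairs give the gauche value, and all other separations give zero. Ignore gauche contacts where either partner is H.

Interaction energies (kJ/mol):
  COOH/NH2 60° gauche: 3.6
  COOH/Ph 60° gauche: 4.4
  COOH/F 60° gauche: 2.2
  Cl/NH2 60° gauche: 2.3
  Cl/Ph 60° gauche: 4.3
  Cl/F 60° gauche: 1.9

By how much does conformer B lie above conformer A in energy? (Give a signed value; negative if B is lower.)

-3.4 kJ/mol

B (staggered): Cl(120°)/F(180°) gauche 1.9; Cl(120°)/NH2(60°) gauche 2.3; COOH(240°)/F(180°) gauche 2.2; COOH(240°)/Ph(300°) gauche 4.4 → 10.8 kJ/mol.
A (staggered): Cl(120°)/F(60°) gauche 1.9; Cl(120°)/Ph(180°) gauche 4.3; COOH(240°)/Ph(180°) gauche 4.4; COOH(240°)/NH2(300°) gauche 3.6 → 14.2 kJ/mol.
E(B) − E(A) = 10.8 − 14.2 = -3.4 kJ/mol.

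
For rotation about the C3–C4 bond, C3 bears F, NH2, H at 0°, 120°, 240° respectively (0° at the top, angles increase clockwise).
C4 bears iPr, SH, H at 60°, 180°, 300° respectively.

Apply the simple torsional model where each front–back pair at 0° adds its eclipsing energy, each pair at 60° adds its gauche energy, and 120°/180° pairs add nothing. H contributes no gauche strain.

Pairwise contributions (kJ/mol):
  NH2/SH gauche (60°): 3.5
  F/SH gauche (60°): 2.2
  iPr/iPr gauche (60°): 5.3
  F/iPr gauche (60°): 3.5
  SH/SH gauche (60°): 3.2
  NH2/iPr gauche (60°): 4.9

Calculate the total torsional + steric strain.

11.9 kJ/mol

This conformer (staggered): F–iPr gauche, NH2–iPr gauche, NH2–SH gauche; 3.5 + 4.9 + 3.5 = 11.9 kJ/mol.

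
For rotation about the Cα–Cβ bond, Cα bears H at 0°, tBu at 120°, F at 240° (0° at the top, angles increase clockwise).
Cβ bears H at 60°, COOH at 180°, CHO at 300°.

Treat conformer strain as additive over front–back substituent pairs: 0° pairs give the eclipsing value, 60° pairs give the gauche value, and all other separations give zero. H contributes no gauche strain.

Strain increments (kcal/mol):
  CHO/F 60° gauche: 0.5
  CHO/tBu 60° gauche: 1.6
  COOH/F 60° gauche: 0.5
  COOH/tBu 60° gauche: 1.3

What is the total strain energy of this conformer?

2.3 kcal/mol

This conformer (staggered): tBu–COOH gauche, F–COOH gauche, F–CHO gauche; 1.3 + 0.5 + 0.5 = 2.3 kcal/mol.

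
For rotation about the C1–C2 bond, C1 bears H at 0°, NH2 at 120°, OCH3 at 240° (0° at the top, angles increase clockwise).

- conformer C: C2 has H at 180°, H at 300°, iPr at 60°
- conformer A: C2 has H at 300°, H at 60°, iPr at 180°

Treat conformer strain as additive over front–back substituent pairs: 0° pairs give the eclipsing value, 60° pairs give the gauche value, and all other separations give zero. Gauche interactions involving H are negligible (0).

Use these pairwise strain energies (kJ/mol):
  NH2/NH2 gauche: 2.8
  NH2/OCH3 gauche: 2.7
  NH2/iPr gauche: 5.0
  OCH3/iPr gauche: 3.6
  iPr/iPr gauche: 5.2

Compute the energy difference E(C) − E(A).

-3.6 kJ/mol

C is staggered. NH2 at 120° is gauche with iPr at 60° (5.0). Total 5.0 kJ/mol.
A is staggered. NH2 at 120° is gauche with iPr at 180° (5.0); OCH3 at 240° is gauche with iPr at 180° (3.6). Total 8.6 kJ/mol.
E(C) − E(A) = 5.0 − 8.6 = -3.6 kJ/mol.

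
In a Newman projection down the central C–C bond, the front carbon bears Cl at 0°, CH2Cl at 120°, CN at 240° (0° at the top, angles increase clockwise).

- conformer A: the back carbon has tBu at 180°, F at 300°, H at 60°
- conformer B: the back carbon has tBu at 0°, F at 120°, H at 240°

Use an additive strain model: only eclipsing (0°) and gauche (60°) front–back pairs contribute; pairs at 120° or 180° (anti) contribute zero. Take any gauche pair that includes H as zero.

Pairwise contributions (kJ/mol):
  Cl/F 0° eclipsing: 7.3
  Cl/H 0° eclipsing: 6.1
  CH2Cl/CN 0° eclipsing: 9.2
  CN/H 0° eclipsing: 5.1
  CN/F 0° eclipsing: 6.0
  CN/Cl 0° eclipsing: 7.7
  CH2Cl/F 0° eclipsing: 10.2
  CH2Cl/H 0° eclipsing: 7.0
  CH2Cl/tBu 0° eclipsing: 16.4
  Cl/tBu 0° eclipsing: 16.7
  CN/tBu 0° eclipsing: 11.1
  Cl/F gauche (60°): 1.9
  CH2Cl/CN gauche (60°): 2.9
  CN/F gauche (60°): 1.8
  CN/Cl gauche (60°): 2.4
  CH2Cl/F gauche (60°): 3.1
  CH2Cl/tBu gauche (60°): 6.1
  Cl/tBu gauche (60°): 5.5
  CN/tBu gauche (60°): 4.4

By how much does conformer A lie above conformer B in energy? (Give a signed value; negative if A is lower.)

-17.8 kJ/mol

A is staggered. Cl at 0° is gauche with F at 300° (1.9); CH2Cl at 120° is gauche with tBu at 180° (6.1); CN at 240° is gauche with tBu at 180° (4.4); CN at 240° is gauche with F at 300° (1.8). Total 14.2 kJ/mol.
B is eclipsed. Cl at 0° is eclipsed with tBu at 0° (16.7); CH2Cl at 120° is eclipsed with F at 120° (10.2); CN at 240° is eclipsed with H at 240° (5.1). Total 32.0 kJ/mol.
E(A) − E(B) = 14.2 − 32.0 = -17.8 kJ/mol.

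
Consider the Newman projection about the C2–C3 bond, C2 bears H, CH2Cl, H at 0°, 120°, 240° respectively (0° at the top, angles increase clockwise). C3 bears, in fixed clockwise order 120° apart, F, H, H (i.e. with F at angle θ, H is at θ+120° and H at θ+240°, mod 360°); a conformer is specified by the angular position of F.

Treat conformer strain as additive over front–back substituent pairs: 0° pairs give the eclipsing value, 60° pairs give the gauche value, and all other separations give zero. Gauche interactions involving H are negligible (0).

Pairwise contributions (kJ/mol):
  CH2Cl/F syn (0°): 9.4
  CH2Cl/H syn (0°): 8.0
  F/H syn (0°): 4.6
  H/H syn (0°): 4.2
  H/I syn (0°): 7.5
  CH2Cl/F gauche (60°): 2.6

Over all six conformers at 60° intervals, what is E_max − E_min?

17.8 kJ/mol

F at 0° (eclipsed): H–F eclipsed, CH2Cl–H eclipsed, H–H eclipsed; 4.6 + 8.0 + 4.2 = 16.8 kJ/mol.
F at 60° (staggered): CH2Cl–F gauche; 2.6 = 2.6 kJ/mol.
F at 120° (eclipsed): H–H eclipsed, CH2Cl–F eclipsed, H–H eclipsed; 4.2 + 9.4 + 4.2 = 17.8 kJ/mol.
F at 180° (staggered): CH2Cl–F gauche; 2.6 = 2.6 kJ/mol.
F at 240° (eclipsed): H–H eclipsed, CH2Cl–H eclipsed, H–F eclipsed; 4.2 + 8.0 + 4.6 = 16.8 kJ/mol.
F at 300° (staggered): no non-H gauche contacts → 0.0 kJ/mol.
Max at 120° (17.8 kJ/mol), min at 300° (0.0 kJ/mol); barrier = 17.8 kJ/mol.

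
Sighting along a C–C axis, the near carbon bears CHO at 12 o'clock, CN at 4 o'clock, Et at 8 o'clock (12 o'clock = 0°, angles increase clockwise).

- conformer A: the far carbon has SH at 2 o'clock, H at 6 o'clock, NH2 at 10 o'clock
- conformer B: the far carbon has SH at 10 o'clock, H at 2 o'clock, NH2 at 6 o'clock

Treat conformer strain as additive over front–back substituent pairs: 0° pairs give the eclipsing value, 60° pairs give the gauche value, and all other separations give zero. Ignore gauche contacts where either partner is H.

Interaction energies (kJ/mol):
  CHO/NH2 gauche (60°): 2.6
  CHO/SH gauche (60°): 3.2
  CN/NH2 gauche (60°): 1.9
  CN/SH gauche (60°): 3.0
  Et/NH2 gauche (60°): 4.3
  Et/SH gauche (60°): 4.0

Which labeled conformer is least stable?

B

A (staggered): CHO(0°)/SH(60°) gauche 3.2; CHO(0°)/NH2(300°) gauche 2.6; CN(120°)/SH(60°) gauche 3.0; Et(240°)/NH2(300°) gauche 4.3 → 13.1 kJ/mol.
B (staggered): CHO(0°)/SH(300°) gauche 3.2; CN(120°)/NH2(180°) gauche 1.9; Et(240°)/SH(300°) gauche 4.0; Et(240°)/NH2(180°) gauche 4.3 → 13.4 kJ/mol.
B has the highest total (13.4 kJ/mol).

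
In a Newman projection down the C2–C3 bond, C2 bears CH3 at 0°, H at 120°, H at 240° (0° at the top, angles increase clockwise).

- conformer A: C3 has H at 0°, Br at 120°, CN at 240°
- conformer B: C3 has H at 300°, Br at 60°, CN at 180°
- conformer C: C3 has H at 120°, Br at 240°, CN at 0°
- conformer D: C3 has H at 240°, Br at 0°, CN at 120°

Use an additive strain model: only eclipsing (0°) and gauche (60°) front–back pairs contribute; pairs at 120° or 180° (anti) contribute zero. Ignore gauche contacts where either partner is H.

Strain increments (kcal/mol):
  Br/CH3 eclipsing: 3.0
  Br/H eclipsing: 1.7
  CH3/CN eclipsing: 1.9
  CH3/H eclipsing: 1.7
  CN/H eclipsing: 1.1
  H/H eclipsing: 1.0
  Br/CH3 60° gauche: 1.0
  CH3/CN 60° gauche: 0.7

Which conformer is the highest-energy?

A (eclipsed): CH3(0°)/H(0°) eclipsed 1.7; H(120°)/Br(120°) eclipsed 1.7; H(240°)/CN(240°) eclipsed 1.1 → 4.5 kcal/mol.
B (staggered): CH3(0°)/Br(60°) gauche 1.0 → 1.0 kcal/mol.
C (eclipsed): CH3(0°)/CN(0°) eclipsed 1.9; H(120°)/H(120°) eclipsed 1.0; H(240°)/Br(240°) eclipsed 1.7 → 4.6 kcal/mol.
D (eclipsed): CH3(0°)/Br(0°) eclipsed 3.0; H(120°)/CN(120°) eclipsed 1.1; H(240°)/H(240°) eclipsed 1.0 → 5.1 kcal/mol.
D has the highest total (5.1 kcal/mol).

D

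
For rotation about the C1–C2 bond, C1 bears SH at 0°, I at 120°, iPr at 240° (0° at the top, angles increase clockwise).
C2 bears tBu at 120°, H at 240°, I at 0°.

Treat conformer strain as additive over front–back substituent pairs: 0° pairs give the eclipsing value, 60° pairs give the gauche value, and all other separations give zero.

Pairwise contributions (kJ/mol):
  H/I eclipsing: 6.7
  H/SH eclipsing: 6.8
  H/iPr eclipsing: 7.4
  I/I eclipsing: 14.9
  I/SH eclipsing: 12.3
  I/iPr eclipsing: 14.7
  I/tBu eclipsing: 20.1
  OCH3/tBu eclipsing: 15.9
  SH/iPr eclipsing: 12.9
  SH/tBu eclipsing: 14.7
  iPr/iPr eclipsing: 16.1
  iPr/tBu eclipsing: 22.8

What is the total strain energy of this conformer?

39.8 kJ/mol

This conformer (eclipsed): SH(0°)/I(0°) eclipsed 12.3; I(120°)/tBu(120°) eclipsed 20.1; iPr(240°)/H(240°) eclipsed 7.4 → 39.8 kJ/mol.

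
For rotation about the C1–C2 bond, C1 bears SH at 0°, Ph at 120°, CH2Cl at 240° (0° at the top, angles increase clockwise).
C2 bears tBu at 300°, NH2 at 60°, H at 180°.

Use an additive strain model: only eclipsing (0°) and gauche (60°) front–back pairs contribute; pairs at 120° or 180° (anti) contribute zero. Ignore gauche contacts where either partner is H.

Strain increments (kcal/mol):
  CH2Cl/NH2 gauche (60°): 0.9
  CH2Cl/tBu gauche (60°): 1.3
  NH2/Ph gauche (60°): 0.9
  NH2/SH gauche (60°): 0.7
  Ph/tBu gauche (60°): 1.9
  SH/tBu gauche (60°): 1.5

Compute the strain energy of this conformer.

This conformer (staggered): SH(0°)/tBu(300°) gauche 1.5; SH(0°)/NH2(60°) gauche 0.7; Ph(120°)/NH2(60°) gauche 0.9; CH2Cl(240°)/tBu(300°) gauche 1.3 → 4.4 kcal/mol.

4.4 kcal/mol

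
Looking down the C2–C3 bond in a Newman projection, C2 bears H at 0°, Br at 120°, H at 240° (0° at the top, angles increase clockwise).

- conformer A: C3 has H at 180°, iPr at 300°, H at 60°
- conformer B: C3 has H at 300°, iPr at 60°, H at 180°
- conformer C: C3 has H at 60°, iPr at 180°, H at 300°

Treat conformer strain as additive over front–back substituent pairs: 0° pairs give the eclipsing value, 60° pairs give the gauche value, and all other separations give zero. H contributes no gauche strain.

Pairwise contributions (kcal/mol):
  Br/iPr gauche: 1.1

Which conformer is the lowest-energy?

A (staggered): no non-H gauche contacts → 0.0 kcal/mol.
B (staggered): Br–iPr gauche; 1.1 = 1.1 kcal/mol.
C (staggered): Br–iPr gauche; 1.1 = 1.1 kcal/mol.
A has the lowest total (0.0 kcal/mol).

A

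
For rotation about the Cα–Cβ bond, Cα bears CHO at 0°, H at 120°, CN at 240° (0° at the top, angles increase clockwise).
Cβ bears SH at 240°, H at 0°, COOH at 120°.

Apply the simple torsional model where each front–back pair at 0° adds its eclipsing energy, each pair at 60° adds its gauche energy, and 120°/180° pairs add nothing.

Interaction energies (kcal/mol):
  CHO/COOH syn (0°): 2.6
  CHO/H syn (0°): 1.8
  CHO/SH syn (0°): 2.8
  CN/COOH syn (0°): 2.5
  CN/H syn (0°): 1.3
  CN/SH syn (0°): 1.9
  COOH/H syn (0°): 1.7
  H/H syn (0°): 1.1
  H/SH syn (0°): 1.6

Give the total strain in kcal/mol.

5.4 kcal/mol

This conformer (eclipsed): CHO(0°)/H(0°) eclipsed 1.8; H(120°)/COOH(120°) eclipsed 1.7; CN(240°)/SH(240°) eclipsed 1.9 → 5.4 kcal/mol.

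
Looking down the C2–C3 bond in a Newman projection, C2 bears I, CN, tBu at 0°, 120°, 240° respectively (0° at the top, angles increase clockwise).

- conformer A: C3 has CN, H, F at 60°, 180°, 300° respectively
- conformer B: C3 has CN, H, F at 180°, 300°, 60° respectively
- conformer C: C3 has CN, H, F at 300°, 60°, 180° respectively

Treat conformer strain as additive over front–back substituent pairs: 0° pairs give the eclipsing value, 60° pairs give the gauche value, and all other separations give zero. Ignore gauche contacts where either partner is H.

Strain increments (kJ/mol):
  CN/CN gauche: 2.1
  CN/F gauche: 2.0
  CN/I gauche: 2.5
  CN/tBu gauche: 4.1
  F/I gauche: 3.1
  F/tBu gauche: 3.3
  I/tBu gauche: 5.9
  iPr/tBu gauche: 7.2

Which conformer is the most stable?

A

A (staggered): I–CN gauche, I–F gauche, CN–CN gauche, tBu–F gauche; 2.5 + 3.1 + 2.1 + 3.3 = 11.0 kJ/mol.
B (staggered): I–F gauche, CN–CN gauche, CN–F gauche, tBu–CN gauche; 3.1 + 2.1 + 2.0 + 4.1 = 11.3 kJ/mol.
C (staggered): I–CN gauche, CN–F gauche, tBu–CN gauche, tBu–F gauche; 2.5 + 2.0 + 4.1 + 3.3 = 11.9 kJ/mol.
A has the lowest total (11.0 kJ/mol).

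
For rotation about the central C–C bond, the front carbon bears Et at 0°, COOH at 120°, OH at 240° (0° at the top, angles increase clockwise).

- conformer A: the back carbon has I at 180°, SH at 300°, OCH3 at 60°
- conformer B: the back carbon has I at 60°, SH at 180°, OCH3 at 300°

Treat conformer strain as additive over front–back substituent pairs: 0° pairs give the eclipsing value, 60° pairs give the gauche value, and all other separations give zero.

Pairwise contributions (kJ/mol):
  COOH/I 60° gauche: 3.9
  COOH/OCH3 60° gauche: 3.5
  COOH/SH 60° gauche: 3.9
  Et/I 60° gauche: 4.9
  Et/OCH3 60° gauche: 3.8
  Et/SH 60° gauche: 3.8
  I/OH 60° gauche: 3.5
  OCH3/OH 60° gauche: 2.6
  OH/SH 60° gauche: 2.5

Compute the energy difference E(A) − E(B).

-0.6 kJ/mol

A (staggered): Et–SH gauche, Et–OCH3 gauche, COOH–I gauche, COOH–OCH3 gauche, OH–I gauche, OH–SH gauche; 3.8 + 3.8 + 3.9 + 3.5 + 3.5 + 2.5 = 21.0 kJ/mol.
B (staggered): Et–I gauche, Et–OCH3 gauche, COOH–I gauche, COOH–SH gauche, OH–SH gauche, OH–OCH3 gauche; 4.9 + 3.8 + 3.9 + 3.9 + 2.5 + 2.6 = 21.6 kJ/mol.
E(A) − E(B) = 21.0 − 21.6 = -0.6 kJ/mol.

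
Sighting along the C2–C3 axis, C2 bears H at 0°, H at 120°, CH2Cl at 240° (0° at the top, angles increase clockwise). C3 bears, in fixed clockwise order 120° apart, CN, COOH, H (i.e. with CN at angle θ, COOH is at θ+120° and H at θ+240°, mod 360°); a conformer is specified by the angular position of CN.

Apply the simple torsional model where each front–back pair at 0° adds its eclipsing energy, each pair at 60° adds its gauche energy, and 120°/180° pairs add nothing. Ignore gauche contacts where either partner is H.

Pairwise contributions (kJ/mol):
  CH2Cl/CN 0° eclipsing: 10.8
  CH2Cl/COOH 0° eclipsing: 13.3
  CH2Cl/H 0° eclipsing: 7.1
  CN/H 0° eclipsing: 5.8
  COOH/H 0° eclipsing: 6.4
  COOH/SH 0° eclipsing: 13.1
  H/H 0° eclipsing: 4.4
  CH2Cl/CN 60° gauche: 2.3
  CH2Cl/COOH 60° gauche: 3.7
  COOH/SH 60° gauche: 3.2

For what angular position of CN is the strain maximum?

CN at 0° (eclipsed): H(0°)/CN(0°) eclipsed 5.8; H(120°)/COOH(120°) eclipsed 6.4; CH2Cl(240°)/H(240°) eclipsed 7.1 → 19.3 kJ/mol.
CN at 60° (staggered): CH2Cl(240°)/COOH(180°) gauche 3.7 → 3.7 kJ/mol.
CN at 120° (eclipsed): H(0°)/H(0°) eclipsed 4.4; H(120°)/CN(120°) eclipsed 5.8; CH2Cl(240°)/COOH(240°) eclipsed 13.3 → 23.5 kJ/mol.
CN at 180° (staggered): CH2Cl(240°)/CN(180°) gauche 2.3; CH2Cl(240°)/COOH(300°) gauche 3.7 → 6.0 kJ/mol.
CN at 240° (eclipsed): H(0°)/COOH(0°) eclipsed 6.4; H(120°)/H(120°) eclipsed 4.4; CH2Cl(240°)/CN(240°) eclipsed 10.8 → 21.6 kJ/mol.
CN at 300° (staggered): CH2Cl(240°)/CN(300°) gauche 2.3 → 2.3 kJ/mol.
The maximum (23.5 kJ/mol) occurs with CN at 120°.

120°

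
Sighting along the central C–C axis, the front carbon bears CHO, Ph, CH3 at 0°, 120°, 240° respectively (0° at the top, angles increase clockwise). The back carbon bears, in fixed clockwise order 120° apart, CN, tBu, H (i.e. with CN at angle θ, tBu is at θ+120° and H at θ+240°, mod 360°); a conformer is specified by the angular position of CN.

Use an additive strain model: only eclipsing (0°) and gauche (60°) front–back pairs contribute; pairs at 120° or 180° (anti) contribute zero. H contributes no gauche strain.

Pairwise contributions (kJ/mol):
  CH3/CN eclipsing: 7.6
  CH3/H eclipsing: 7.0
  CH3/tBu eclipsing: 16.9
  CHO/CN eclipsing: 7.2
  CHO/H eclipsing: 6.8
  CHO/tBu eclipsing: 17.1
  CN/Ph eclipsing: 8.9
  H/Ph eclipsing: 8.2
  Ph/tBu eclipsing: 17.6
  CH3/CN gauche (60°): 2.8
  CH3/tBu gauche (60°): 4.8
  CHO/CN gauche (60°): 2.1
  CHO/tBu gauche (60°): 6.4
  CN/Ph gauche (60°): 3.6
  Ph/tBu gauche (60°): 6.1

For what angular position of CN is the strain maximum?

240°

CN at 0° (eclipsed): CHO(0°)/CN(0°) eclipsed 7.2; Ph(120°)/tBu(120°) eclipsed 17.6; CH3(240°)/H(240°) eclipsed 7.0 → 31.8 kJ/mol.
CN at 60° (staggered): CHO(0°)/CN(60°) gauche 2.1; Ph(120°)/CN(60°) gauche 3.6; Ph(120°)/tBu(180°) gauche 6.1; CH3(240°)/tBu(180°) gauche 4.8 → 16.6 kJ/mol.
CN at 120° (eclipsed): CHO(0°)/H(0°) eclipsed 6.8; Ph(120°)/CN(120°) eclipsed 8.9; CH3(240°)/tBu(240°) eclipsed 16.9 → 32.6 kJ/mol.
CN at 180° (staggered): CHO(0°)/tBu(300°) gauche 6.4; Ph(120°)/CN(180°) gauche 3.6; CH3(240°)/CN(180°) gauche 2.8; CH3(240°)/tBu(300°) gauche 4.8 → 17.6 kJ/mol.
CN at 240° (eclipsed): CHO(0°)/tBu(0°) eclipsed 17.1; Ph(120°)/H(120°) eclipsed 8.2; CH3(240°)/CN(240°) eclipsed 7.6 → 32.9 kJ/mol.
CN at 300° (staggered): CHO(0°)/CN(300°) gauche 2.1; CHO(0°)/tBu(60°) gauche 6.4; Ph(120°)/tBu(60°) gauche 6.1; CH3(240°)/CN(300°) gauche 2.8 → 17.4 kJ/mol.
The maximum (32.9 kJ/mol) occurs with CN at 240°.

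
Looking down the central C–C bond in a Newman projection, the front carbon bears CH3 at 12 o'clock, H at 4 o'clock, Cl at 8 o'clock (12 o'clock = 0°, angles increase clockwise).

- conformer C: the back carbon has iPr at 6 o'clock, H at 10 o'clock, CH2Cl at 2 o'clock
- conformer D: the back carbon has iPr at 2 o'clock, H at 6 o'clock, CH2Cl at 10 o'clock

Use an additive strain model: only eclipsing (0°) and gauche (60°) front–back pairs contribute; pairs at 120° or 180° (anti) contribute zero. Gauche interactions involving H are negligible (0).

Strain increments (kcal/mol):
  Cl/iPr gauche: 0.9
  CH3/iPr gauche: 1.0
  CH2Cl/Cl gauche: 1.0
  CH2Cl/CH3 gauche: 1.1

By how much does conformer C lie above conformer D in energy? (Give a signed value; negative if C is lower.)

-1.1 kcal/mol

C (staggered): CH3–CH2Cl gauche, Cl–iPr gauche; 1.1 + 0.9 = 2.0 kcal/mol.
D (staggered): CH3–iPr gauche, CH3–CH2Cl gauche, Cl–CH2Cl gauche; 1.0 + 1.1 + 1.0 = 3.1 kcal/mol.
E(C) − E(D) = 2.0 − 3.1 = -1.1 kcal/mol.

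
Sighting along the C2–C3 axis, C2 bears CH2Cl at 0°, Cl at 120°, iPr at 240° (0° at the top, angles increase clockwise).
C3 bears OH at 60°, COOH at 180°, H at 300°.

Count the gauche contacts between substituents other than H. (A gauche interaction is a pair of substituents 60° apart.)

Non-H gauche pairs: CH2Cl(0°)/OH(60°); Cl(120°)/OH(60°); Cl(120°)/COOH(180°); iPr(240°)/COOH(180°) — 4 interactions.

4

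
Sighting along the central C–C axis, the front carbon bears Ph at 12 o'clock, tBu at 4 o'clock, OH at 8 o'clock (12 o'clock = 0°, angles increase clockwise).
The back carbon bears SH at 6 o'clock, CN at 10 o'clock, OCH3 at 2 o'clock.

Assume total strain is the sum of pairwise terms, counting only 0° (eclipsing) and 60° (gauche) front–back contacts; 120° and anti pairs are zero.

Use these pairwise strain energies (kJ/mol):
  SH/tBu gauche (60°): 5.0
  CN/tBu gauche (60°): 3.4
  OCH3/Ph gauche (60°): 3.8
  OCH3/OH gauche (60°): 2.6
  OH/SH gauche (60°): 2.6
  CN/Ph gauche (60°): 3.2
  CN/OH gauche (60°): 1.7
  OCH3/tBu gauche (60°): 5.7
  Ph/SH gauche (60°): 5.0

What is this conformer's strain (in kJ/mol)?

This conformer (staggered): Ph–CN gauche, Ph–OCH3 gauche, tBu–SH gauche, tBu–OCH3 gauche, OH–SH gauche, OH–CN gauche; 3.2 + 3.8 + 5.0 + 5.7 + 2.6 + 1.7 = 22.0 kJ/mol.

22.0 kJ/mol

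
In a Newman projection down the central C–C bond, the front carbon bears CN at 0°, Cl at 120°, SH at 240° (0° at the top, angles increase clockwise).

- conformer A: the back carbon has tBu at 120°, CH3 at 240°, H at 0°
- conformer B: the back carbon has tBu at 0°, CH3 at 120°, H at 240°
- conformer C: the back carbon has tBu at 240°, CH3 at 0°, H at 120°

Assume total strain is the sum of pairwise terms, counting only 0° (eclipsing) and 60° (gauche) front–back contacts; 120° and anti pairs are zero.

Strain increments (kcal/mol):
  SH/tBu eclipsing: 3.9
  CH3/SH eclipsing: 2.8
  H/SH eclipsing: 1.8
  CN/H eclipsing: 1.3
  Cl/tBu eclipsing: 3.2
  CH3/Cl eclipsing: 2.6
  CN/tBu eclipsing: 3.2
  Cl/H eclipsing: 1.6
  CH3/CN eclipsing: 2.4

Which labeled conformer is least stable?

A (eclipsed): CN(0°)/H(0°) eclipsed 1.3; Cl(120°)/tBu(120°) eclipsed 3.2; SH(240°)/CH3(240°) eclipsed 2.8 → 7.3 kcal/mol.
B (eclipsed): CN(0°)/tBu(0°) eclipsed 3.2; Cl(120°)/CH3(120°) eclipsed 2.6; SH(240°)/H(240°) eclipsed 1.8 → 7.6 kcal/mol.
C (eclipsed): CN(0°)/CH3(0°) eclipsed 2.4; Cl(120°)/H(120°) eclipsed 1.6; SH(240°)/tBu(240°) eclipsed 3.9 → 7.9 kcal/mol.
C has the highest total (7.9 kcal/mol).

C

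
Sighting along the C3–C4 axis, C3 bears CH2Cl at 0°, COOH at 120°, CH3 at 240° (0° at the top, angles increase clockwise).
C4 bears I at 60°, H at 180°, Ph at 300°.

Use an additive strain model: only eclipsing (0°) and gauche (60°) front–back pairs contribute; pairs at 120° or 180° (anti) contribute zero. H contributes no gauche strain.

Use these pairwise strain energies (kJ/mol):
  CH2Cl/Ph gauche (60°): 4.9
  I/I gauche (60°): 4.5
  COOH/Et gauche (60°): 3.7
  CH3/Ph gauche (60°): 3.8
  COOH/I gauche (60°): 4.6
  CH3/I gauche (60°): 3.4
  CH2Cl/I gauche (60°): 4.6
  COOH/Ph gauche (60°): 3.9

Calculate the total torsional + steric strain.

This conformer (staggered): CH2Cl–I gauche, CH2Cl–Ph gauche, COOH–I gauche, CH3–Ph gauche; 4.6 + 4.9 + 4.6 + 3.8 = 17.9 kJ/mol.

17.9 kJ/mol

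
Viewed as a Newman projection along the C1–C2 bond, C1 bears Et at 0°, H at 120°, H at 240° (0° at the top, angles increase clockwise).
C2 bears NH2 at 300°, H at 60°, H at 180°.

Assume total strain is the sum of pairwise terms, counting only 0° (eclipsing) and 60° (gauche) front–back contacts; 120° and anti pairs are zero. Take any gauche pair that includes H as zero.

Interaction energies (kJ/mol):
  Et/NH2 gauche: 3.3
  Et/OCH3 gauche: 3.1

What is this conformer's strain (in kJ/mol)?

3.3 kJ/mol

This conformer is staggered. Et at 0° is gauche with NH2 at 300° (3.3). Total 3.3 kJ/mol.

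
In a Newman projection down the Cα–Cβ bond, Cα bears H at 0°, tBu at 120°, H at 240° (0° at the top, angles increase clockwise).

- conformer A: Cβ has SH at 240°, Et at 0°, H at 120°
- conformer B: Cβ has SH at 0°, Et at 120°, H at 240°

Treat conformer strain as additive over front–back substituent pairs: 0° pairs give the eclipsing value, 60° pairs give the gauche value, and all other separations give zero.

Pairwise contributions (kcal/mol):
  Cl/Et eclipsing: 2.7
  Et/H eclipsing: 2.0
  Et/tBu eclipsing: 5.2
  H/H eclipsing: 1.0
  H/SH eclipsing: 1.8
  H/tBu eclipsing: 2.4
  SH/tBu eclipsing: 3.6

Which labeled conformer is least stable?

B

A (eclipsed): H(0°)/Et(0°) eclipsed 2.0; tBu(120°)/H(120°) eclipsed 2.4; H(240°)/SH(240°) eclipsed 1.8 → 6.2 kcal/mol.
B (eclipsed): H(0°)/SH(0°) eclipsed 1.8; tBu(120°)/Et(120°) eclipsed 5.2; H(240°)/H(240°) eclipsed 1.0 → 8.0 kcal/mol.
B has the highest total (8.0 kcal/mol).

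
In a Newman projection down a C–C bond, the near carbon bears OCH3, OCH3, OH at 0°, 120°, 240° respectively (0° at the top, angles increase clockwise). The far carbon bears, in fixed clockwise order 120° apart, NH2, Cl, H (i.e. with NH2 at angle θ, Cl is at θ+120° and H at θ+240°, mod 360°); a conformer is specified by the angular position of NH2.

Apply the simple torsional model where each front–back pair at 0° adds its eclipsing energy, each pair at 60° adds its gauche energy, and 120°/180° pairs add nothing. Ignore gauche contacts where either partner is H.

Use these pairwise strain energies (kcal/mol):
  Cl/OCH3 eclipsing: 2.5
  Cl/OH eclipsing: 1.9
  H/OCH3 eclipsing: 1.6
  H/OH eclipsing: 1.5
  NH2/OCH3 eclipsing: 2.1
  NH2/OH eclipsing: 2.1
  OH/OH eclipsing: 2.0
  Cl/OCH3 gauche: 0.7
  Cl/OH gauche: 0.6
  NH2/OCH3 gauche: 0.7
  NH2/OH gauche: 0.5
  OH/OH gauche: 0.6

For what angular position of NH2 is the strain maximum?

240°

NH2 at 0° (eclipsed): OCH3–NH2 eclipsed, OCH3–Cl eclipsed, OH–H eclipsed; 2.1 + 2.5 + 1.5 = 6.1 kcal/mol.
NH2 at 60° (staggered): OCH3–NH2 gauche, OCH3–NH2 gauche, OCH3–Cl gauche, OH–Cl gauche; 0.7 + 0.7 + 0.7 + 0.6 = 2.7 kcal/mol.
NH2 at 120° (eclipsed): OCH3–H eclipsed, OCH3–NH2 eclipsed, OH–Cl eclipsed; 1.6 + 2.1 + 1.9 = 5.6 kcal/mol.
NH2 at 180° (staggered): OCH3–Cl gauche, OCH3–NH2 gauche, OH–NH2 gauche, OH–Cl gauche; 0.7 + 0.7 + 0.5 + 0.6 = 2.5 kcal/mol.
NH2 at 240° (eclipsed): OCH3–Cl eclipsed, OCH3–H eclipsed, OH–NH2 eclipsed; 2.5 + 1.6 + 2.1 = 6.2 kcal/mol.
NH2 at 300° (staggered): OCH3–NH2 gauche, OCH3–Cl gauche, OCH3–Cl gauche, OH–NH2 gauche; 0.7 + 0.7 + 0.7 + 0.5 = 2.6 kcal/mol.
The maximum (6.2 kcal/mol) occurs with NH2 at 240°.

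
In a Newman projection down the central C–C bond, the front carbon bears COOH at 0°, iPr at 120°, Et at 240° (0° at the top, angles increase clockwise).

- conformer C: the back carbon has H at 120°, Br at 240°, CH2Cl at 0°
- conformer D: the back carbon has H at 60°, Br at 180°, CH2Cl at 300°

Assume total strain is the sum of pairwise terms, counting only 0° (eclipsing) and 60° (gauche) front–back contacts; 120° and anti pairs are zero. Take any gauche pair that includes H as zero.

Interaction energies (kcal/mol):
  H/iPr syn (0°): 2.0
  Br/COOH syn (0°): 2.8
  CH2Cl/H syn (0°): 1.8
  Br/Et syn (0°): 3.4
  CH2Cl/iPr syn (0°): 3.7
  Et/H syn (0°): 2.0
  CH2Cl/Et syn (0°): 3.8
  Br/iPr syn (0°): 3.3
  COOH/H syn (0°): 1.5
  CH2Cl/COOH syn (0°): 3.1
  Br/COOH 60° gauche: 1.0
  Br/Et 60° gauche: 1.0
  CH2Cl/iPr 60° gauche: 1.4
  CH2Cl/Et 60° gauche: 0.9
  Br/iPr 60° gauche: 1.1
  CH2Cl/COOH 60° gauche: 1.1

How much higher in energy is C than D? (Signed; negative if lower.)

C is eclipsed. COOH at 0° is eclipsed with CH2Cl at 0° (3.1); iPr at 120° is eclipsed with H at 120° (2.0); Et at 240° is eclipsed with Br at 240° (3.4). Total 8.5 kcal/mol.
D is staggered. COOH at 0° is gauche with CH2Cl at 300° (1.1); iPr at 120° is gauche with Br at 180° (1.1); Et at 240° is gauche with Br at 180° (1.0); Et at 240° is gauche with CH2Cl at 300° (0.9). Total 4.1 kcal/mol.
E(C) − E(D) = 8.5 − 4.1 = +4.4 kcal/mol.

+4.4 kcal/mol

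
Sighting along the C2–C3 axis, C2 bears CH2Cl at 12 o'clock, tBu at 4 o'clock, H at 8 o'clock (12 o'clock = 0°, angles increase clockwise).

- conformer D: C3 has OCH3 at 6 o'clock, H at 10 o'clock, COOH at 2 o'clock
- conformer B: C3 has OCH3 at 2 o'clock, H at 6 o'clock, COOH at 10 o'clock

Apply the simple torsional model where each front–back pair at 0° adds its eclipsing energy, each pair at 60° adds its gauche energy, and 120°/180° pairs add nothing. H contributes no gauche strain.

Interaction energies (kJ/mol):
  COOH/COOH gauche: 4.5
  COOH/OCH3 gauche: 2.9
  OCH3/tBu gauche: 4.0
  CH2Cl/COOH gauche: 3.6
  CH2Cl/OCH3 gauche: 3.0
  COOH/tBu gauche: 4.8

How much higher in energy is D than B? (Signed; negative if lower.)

+1.8 kJ/mol

D (staggered): CH2Cl–COOH gauche, tBu–OCH3 gauche, tBu–COOH gauche; 3.6 + 4.0 + 4.8 = 12.4 kJ/mol.
B (staggered): CH2Cl–OCH3 gauche, CH2Cl–COOH gauche, tBu–OCH3 gauche; 3.0 + 3.6 + 4.0 = 10.6 kJ/mol.
E(D) − E(B) = 12.4 − 10.6 = +1.8 kJ/mol.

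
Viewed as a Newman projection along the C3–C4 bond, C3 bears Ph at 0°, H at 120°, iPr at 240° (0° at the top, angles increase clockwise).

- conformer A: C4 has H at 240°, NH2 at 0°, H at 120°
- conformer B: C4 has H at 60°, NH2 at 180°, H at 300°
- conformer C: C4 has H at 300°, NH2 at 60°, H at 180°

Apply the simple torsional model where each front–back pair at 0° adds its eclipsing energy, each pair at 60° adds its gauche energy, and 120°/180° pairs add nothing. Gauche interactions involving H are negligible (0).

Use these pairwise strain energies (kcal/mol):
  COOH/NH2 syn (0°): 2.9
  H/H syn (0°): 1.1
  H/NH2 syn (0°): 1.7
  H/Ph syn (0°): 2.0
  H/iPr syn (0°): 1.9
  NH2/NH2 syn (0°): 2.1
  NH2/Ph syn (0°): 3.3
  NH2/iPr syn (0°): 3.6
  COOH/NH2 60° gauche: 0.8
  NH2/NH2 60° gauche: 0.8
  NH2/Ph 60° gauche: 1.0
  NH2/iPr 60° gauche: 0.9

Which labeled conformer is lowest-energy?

B

A (eclipsed): Ph–NH2 eclipsed, H–H eclipsed, iPr–H eclipsed; 3.3 + 1.1 + 1.9 = 6.3 kcal/mol.
B (staggered): iPr–NH2 gauche; 0.9 = 0.9 kcal/mol.
C (staggered): Ph–NH2 gauche; 1.0 = 1.0 kcal/mol.
B has the lowest total (0.9 kcal/mol).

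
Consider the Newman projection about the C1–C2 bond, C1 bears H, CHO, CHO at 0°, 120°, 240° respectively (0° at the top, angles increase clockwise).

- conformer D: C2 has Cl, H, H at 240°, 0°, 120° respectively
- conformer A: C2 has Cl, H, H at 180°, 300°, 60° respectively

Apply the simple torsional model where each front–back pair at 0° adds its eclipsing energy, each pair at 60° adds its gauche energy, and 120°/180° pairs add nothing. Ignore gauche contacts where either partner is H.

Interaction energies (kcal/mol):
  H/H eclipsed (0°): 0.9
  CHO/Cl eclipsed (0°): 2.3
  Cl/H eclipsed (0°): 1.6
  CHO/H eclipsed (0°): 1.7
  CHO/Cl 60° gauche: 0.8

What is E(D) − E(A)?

D (eclipsed): H–H eclipsed, CHO–H eclipsed, CHO–Cl eclipsed; 0.9 + 1.7 + 2.3 = 4.9 kcal/mol.
A (staggered): CHO–Cl gauche, CHO–Cl gauche; 0.8 + 0.8 = 1.6 kcal/mol.
E(D) − E(A) = 4.9 − 1.6 = +3.3 kcal/mol.

+3.3 kcal/mol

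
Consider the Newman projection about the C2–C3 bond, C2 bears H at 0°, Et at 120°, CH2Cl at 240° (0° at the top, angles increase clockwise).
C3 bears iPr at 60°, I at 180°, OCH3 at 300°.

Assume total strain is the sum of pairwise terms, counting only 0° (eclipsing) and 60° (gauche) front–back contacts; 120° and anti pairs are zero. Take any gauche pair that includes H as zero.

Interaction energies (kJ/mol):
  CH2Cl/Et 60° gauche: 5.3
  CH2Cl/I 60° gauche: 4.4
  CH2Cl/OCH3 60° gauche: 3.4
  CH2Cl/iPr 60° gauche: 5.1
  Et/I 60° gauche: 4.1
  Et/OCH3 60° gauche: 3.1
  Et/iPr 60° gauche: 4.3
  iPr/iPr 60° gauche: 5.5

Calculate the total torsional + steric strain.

16.2 kJ/mol

This conformer (staggered): Et(120°)/iPr(60°) gauche 4.3; Et(120°)/I(180°) gauche 4.1; CH2Cl(240°)/I(180°) gauche 4.4; CH2Cl(240°)/OCH3(300°) gauche 3.4 → 16.2 kJ/mol.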